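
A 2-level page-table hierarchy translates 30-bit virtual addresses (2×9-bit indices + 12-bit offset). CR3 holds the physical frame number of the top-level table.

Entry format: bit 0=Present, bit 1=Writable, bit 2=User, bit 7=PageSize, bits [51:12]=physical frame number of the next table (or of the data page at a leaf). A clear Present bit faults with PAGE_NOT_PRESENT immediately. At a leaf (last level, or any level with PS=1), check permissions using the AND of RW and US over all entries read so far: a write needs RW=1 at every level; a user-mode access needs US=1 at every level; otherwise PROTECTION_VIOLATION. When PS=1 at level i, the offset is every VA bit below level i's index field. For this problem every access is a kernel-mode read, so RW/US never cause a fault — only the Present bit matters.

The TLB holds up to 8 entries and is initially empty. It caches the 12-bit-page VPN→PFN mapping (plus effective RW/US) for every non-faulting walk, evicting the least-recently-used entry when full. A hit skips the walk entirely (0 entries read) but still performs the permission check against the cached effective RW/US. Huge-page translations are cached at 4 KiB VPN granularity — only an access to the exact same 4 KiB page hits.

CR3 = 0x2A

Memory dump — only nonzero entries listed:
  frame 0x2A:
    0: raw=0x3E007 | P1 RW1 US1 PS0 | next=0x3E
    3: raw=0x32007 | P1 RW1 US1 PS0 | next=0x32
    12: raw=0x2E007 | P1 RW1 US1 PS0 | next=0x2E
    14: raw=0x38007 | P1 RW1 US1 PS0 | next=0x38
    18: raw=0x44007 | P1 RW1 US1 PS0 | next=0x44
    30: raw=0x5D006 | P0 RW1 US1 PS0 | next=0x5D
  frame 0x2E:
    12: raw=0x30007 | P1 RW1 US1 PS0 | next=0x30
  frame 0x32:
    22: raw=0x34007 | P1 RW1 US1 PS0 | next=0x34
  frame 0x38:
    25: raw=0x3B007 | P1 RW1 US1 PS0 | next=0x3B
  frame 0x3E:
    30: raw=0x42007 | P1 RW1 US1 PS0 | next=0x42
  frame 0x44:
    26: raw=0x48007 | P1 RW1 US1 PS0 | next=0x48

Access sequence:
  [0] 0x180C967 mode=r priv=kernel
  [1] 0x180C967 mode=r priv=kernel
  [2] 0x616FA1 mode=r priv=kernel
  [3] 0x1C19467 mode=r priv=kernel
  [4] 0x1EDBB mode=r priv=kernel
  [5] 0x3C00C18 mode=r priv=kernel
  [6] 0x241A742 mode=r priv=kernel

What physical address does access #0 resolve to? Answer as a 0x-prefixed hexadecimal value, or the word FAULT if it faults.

Trace:
#0 VA=0x180C967 (r,kernel):
  L0 @0x2A[12] → 0x2E007  P=1,RW=1,US=1,PS=0
  L1 @0x2E[12] → 0x30007  P=1,RW=1,US=1,PS=0
  → PA=0x30967  (2 entries read)
#1 VA=0x180C967 (r,kernel):
  TLB hit vpn=0x180C → PA=0x30967
#2 VA=0x616FA1 (r,kernel):
  L0 @0x2A[3] → 0x32007  P=1,RW=1,US=1,PS=0
  L1 @0x32[22] → 0x34007  P=1,RW=1,US=1,PS=0
  → PA=0x34FA1  (2 entries read)
#3 VA=0x1C19467 (r,kernel):
  L0 @0x2A[14] → 0x38007  P=1,RW=1,US=1,PS=0
  L1 @0x38[25] → 0x3B007  P=1,RW=1,US=1,PS=0
  → PA=0x3B467  (2 entries read)
#4 VA=0x1EDBB (r,kernel):
  L0 @0x2A[0] → 0x3E007  P=1,RW=1,US=1,PS=0
  L1 @0x3E[30] → 0x42007  P=1,RW=1,US=1,PS=0
  → PA=0x42DBB  (2 entries read)
#5 VA=0x3C00C18 (r,kernel):
  L0 @0x2A[30] → 0x5D006  P=0,RW=1,US=1,PS=0
  ⇒ fault: PAGE_NOT_PRESENT  — 1 lookups
#6 VA=0x241A742 (r,kernel):
  L0 @0x2A[18] → 0x44007  P=1,RW=1,US=1,PS=0
  L1 @0x44[26] → 0x48007  P=1,RW=1,US=1,PS=0
  → PA=0x48742  (2 entries read)

Access #0 PA: 0x30967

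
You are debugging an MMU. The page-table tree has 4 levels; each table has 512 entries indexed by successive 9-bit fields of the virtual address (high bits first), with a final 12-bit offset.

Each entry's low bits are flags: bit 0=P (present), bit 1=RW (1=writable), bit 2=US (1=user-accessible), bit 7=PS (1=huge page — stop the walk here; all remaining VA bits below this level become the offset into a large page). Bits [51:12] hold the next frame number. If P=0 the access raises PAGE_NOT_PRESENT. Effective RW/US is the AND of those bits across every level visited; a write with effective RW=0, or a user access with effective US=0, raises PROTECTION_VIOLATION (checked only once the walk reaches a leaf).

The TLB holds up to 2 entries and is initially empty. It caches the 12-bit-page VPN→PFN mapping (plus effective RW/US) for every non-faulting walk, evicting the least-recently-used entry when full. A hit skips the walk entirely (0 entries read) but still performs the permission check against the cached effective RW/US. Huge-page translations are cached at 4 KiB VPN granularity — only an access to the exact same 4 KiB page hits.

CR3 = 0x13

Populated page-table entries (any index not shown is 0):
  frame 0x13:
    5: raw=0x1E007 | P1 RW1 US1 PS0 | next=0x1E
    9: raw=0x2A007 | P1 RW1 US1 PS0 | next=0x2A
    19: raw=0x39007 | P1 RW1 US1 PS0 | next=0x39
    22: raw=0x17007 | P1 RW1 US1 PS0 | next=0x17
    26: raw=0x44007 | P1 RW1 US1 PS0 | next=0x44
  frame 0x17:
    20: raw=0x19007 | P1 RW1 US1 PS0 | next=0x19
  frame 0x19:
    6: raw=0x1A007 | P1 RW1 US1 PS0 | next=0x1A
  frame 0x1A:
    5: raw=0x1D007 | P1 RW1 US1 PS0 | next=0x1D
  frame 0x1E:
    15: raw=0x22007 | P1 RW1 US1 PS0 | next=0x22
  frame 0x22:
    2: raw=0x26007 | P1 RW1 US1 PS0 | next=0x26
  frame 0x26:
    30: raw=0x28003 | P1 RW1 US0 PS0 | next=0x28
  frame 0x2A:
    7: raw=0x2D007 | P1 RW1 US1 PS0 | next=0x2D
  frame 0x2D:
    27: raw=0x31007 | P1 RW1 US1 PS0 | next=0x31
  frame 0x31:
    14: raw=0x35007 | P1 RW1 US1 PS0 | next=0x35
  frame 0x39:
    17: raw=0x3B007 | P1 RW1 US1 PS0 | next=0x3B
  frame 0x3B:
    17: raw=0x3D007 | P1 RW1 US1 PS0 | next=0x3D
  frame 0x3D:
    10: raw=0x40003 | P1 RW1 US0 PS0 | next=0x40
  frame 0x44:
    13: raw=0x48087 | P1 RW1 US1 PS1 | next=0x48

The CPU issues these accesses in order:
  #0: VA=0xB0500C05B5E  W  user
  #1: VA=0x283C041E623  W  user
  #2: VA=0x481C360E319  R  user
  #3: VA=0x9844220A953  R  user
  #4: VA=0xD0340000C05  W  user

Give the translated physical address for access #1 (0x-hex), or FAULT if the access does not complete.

Walk each access:
#0 VA=0xB0500C05B5E (w,user):
  [0] read 0x13 idx=22: raw=0x17007 flags P=1 W=1 U=1 S=0
  [1] read 0x17 idx=20: raw=0x19007 flags P=1 W=1 U=1 S=0
  [2] read 0x19 idx=6: raw=0x1A007 flags P=1 W=1 U=1 S=0
  [3] read 0x1A idx=5: raw=0x1D007 flags P=1 W=1 U=1 S=0
  → PA=0x1DB5E  (4 entries read)
#1 VA=0x283C041E623 (w,user):
  [0] read 0x13 idx=5: raw=0x1E007 flags P=1 W=1 U=1 S=0
  [1] read 0x1E idx=15: raw=0x22007 flags P=1 W=1 U=1 S=0
  [2] read 0x22 idx=2: raw=0x26007 flags P=1 W=1 U=1 S=0
  [3] read 0x26 idx=30: raw=0x28003 flags P=1 W=1 U=0 S=0
  ✗ PROTECTION_VIOLATION  [4 reads]
#2 VA=0x481C360E319 (r,user):
  [0] read 0x13 idx=9: raw=0x2A007 flags P=1 W=1 U=1 S=0
  [1] read 0x2A idx=7: raw=0x2D007 flags P=1 W=1 U=1 S=0
  [2] read 0x2D idx=27: raw=0x31007 flags P=1 W=1 U=1 S=0
  [3] read 0x31 idx=14: raw=0x35007 flags P=1 W=1 U=1 S=0
  → PA=0x35319  (4 entries read)
#3 VA=0x9844220A953 (r,user):
  [0] read 0x13 idx=19: raw=0x39007 flags P=1 W=1 U=1 S=0
  [1] read 0x39 idx=17: raw=0x3B007 flags P=1 W=1 U=1 S=0
  [2] read 0x3B idx=17: raw=0x3D007 flags P=1 W=1 U=1 S=0
  [3] read 0x3D idx=10: raw=0x40003 flags P=1 W=1 U=0 S=0
  ✗ PROTECTION_VIOLATION  [4 reads]
#4 VA=0xD0340000C05 (w,user):
  [0] read 0x13 idx=26: raw=0x44007 flags P=1 W=1 U=1 S=0
  [1] read 0x44 idx=13: raw=0x48087 flags P=1 W=1 U=1 S=1
  → PA=0x48C05 (huge @L1)  (2 entries read)

Access #1 PA: FAULT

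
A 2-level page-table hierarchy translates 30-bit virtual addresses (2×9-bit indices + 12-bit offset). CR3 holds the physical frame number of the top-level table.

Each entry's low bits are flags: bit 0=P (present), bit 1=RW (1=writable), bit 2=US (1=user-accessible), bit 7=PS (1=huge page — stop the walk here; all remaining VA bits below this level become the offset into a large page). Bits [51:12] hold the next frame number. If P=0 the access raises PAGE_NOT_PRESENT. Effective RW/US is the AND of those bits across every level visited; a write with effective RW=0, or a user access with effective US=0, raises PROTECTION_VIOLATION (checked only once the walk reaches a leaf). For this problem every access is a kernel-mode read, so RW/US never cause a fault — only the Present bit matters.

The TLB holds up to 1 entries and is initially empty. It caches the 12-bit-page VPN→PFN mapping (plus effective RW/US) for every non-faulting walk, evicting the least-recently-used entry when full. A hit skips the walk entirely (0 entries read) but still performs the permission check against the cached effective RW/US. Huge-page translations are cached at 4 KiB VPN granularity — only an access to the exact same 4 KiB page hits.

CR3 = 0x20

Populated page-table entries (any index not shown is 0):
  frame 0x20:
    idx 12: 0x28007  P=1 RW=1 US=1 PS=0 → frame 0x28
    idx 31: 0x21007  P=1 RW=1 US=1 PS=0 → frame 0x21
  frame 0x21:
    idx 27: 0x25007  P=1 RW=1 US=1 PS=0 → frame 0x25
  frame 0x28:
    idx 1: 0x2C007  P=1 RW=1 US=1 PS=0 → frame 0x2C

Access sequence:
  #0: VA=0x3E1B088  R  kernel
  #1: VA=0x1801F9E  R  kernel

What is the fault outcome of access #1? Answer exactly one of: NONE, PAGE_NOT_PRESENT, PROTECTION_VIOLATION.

Per-access translation:
#0 VA=0x3E1B088 (r,kernel):
  lvl0: tbl 0x20, slot 31 ⇒ 0x21007 (P1/RW1/US1/PS0)
  lvl1: tbl 0x21, slot 27 ⇒ 0x25007 (P1/RW1/US1/PS0)
  → PA=0x25088  (2 entries read)
#1 VA=0x1801F9E (r,kernel):
  lvl0: tbl 0x20, slot 12 ⇒ 0x28007 (P1/RW1/US1/PS0)
  lvl1: tbl 0x28, slot 1 ⇒ 0x2C007 (P1/RW1/US1/PS0)
  → PA=0x2CF9E  (2 entries read)

Access #1 fault: NONE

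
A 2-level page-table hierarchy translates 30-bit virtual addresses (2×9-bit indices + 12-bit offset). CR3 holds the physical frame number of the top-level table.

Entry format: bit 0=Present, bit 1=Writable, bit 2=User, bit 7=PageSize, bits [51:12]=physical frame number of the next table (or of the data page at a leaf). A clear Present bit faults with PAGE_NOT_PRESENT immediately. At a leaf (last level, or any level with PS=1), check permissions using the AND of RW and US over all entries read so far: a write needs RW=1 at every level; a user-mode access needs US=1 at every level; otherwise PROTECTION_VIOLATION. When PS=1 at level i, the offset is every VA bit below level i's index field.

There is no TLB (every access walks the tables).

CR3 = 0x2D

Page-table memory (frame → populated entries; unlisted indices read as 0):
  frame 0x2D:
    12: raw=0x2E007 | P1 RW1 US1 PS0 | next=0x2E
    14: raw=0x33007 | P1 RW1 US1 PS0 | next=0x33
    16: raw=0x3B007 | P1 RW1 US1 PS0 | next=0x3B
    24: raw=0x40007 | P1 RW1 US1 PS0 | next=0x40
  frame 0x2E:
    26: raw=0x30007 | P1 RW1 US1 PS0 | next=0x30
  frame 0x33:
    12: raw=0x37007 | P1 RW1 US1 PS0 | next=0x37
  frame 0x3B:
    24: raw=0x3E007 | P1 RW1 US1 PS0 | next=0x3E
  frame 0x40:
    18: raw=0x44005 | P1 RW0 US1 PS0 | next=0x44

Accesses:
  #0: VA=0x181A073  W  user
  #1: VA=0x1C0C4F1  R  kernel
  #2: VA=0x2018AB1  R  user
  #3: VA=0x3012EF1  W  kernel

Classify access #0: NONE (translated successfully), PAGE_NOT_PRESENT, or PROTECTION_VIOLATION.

Trace:
#0 VA=0x181A073 (w,user):
  [0] read 0x2D idx=12: raw=0x2E007 flags P=1 W=1 U=1 S=0
  [1] read 0x2E idx=26: raw=0x30007 flags P=1 W=1 U=1 S=0
  ✓ 0x30073  — 2 lookups
#1 VA=0x1C0C4F1 (r,kernel):
  [0] read 0x2D idx=14: raw=0x33007 flags P=1 W=1 U=1 S=0
  [1] read 0x33 idx=12: raw=0x37007 flags P=1 W=1 U=1 S=0
  ✓ 0x374F1  — 2 lookups
#2 VA=0x2018AB1 (r,user):
  [0] read 0x2D idx=16: raw=0x3B007 flags P=1 W=1 U=1 S=0
  [1] read 0x3B idx=24: raw=0x3E007 flags P=1 W=1 U=1 S=0
  ✓ 0x3EAB1  — 2 lookups
#3 VA=0x3012EF1 (w,kernel):
  [0] read 0x2D idx=24: raw=0x40007 flags P=1 W=1 U=1 S=0
  [1] read 0x40 idx=18: raw=0x44005 flags P=1 W=0 U=1 S=0
  ⇒ fault: PROTECTION_VIOLATION  — 2 lookups

Access #0 fault: NONE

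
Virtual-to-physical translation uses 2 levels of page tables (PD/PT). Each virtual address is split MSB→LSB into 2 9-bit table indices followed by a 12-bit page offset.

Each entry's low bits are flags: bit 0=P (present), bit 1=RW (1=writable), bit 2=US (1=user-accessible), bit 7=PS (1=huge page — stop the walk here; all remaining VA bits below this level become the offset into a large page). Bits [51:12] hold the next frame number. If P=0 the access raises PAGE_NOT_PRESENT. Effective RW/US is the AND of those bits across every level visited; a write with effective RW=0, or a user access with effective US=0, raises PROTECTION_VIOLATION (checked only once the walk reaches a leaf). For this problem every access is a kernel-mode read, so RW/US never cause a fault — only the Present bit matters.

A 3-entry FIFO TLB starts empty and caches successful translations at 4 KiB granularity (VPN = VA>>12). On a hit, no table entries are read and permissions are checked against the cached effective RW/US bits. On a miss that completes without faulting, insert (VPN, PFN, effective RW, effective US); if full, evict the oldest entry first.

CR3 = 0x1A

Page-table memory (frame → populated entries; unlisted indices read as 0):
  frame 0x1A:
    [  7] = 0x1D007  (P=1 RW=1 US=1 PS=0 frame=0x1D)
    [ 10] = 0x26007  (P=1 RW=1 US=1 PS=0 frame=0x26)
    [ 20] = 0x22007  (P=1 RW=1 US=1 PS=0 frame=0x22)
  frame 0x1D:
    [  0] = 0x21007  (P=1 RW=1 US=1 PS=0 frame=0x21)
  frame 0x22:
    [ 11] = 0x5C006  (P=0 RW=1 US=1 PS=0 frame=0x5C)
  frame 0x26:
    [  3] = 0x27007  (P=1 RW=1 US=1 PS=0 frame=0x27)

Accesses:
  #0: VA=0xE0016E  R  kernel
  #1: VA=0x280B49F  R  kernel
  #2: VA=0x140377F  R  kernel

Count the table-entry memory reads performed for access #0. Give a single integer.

Trace:
#0 VA=0xE0016E (r,kernel):
  L0 @0x1A[7] → 0x1D007  P=1,RW=1,US=1,PS=0
  L1 @0x1D[0] → 0x21007  P=1,RW=1,US=1,PS=0
  ⇒ phys 0x2116E  [2 reads]
#1 VA=0x280B49F (r,kernel):
  L0 @0x1A[20] → 0x22007  P=1,RW=1,US=1,PS=0
  L1 @0x22[11] → 0x5C006  P=0,RW=1,US=1,PS=0
  ⇒ fault: PAGE_NOT_PRESENT  — 2 lookups
#2 VA=0x140377F (r,kernel):
  L0 @0x1A[10] → 0x26007  P=1,RW=1,US=1,PS=0
  L1 @0x26[3] → 0x27007  P=1,RW=1,US=1,PS=0
  ⇒ phys 0x2777F  [2 reads]

Entries read for #0: 2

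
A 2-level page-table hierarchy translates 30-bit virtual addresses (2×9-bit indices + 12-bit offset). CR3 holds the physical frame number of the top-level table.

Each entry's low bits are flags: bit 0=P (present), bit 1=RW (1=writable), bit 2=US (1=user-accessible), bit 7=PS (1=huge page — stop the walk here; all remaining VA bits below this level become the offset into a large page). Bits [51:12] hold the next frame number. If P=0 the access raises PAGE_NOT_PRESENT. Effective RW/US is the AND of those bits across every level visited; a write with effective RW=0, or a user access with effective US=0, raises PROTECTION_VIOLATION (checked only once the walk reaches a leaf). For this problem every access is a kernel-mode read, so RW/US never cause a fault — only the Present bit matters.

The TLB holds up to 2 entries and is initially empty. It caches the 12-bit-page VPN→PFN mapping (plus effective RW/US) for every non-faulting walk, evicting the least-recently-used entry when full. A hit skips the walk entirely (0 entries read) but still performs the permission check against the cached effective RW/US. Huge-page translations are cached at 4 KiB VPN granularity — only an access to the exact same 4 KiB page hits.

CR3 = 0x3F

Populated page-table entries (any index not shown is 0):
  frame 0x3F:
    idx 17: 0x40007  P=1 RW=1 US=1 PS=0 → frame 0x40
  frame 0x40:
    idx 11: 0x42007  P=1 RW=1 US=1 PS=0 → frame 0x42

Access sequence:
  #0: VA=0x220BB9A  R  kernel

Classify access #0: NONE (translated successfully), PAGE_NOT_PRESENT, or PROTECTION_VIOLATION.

Per-access translation:
#0 VA=0x220BB9A (r,kernel):
  L0: frame=0x3F idx=17 entry=0x40007 [P=1 RW=1 US=1 PS=0]
  L1: frame=0x40 idx=11 entry=0x42007 [P=1 RW=1 US=1 PS=0]
  ⇒ phys 0x42B9A  [2 reads]

Access #0 fault: NONE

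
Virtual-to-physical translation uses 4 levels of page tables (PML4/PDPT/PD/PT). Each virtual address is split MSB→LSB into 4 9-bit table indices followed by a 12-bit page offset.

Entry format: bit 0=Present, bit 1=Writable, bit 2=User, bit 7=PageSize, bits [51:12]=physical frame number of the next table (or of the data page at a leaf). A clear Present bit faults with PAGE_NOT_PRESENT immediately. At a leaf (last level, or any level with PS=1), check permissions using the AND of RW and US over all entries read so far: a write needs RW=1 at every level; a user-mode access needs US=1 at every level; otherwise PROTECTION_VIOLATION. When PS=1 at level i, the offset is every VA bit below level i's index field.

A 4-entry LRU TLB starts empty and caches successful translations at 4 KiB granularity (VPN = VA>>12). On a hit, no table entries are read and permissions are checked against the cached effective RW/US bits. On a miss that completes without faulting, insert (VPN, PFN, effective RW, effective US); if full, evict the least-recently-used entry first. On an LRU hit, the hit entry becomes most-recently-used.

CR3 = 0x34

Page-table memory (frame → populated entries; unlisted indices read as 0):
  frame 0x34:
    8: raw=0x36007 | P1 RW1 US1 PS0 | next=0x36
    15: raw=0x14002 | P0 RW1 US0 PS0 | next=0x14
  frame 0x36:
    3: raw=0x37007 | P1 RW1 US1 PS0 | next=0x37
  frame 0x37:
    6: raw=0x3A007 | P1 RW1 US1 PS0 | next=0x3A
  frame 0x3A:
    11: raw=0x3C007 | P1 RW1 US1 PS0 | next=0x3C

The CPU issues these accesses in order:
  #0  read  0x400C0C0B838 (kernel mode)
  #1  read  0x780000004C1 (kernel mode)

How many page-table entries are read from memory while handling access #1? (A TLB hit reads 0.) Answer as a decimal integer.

Walk each access:
#0 VA=0x400C0C0B838 (r,kernel):
  L0: frame=0x34 idx=8 entry=0x36007 [P=1 RW=1 US=1 PS=0]
  L1: frame=0x36 idx=3 entry=0x37007 [P=1 RW=1 US=1 PS=0]
  L2: frame=0x37 idx=6 entry=0x3A007 [P=1 RW=1 US=1 PS=0]
  L3: frame=0x3A idx=11 entry=0x3C007 [P=1 RW=1 US=1 PS=0]
  ⇒ phys 0x3C838  [4 reads]
#1 VA=0x780000004C1 (r,kernel):
  L0: frame=0x34 idx=15 entry=0x14002 [P=0 RW=1 US=0 PS=0]
  ✗ PAGE_NOT_PRESENT  [1 reads]

Entries read for #1: 1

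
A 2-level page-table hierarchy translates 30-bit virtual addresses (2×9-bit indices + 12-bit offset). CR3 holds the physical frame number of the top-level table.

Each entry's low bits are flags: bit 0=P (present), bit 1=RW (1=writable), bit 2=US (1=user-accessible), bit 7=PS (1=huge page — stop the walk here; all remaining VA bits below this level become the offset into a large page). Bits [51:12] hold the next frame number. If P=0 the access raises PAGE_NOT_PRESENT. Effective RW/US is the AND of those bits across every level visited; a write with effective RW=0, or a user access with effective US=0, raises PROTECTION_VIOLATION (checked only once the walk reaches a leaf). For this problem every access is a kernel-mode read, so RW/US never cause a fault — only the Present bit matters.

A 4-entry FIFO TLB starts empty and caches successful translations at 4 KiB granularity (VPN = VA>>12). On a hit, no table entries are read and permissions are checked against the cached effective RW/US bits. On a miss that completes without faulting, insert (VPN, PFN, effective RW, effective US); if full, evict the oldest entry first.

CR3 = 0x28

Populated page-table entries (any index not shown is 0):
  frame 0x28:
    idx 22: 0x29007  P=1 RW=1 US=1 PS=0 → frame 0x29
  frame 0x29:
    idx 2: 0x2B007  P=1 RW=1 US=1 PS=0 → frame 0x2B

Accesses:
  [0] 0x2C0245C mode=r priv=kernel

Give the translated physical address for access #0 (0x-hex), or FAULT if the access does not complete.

Per-access translation:
#0 VA=0x2C0245C (r,kernel):
  [0] read 0x28 idx=22: raw=0x29007 flags P=1 W=1 U=1 S=0
  [1] read 0x29 idx=2: raw=0x2B007 flags P=1 W=1 U=1 S=0
  → PA=0x2B45C  (2 entries read)

Access #0 PA: 0x2B45C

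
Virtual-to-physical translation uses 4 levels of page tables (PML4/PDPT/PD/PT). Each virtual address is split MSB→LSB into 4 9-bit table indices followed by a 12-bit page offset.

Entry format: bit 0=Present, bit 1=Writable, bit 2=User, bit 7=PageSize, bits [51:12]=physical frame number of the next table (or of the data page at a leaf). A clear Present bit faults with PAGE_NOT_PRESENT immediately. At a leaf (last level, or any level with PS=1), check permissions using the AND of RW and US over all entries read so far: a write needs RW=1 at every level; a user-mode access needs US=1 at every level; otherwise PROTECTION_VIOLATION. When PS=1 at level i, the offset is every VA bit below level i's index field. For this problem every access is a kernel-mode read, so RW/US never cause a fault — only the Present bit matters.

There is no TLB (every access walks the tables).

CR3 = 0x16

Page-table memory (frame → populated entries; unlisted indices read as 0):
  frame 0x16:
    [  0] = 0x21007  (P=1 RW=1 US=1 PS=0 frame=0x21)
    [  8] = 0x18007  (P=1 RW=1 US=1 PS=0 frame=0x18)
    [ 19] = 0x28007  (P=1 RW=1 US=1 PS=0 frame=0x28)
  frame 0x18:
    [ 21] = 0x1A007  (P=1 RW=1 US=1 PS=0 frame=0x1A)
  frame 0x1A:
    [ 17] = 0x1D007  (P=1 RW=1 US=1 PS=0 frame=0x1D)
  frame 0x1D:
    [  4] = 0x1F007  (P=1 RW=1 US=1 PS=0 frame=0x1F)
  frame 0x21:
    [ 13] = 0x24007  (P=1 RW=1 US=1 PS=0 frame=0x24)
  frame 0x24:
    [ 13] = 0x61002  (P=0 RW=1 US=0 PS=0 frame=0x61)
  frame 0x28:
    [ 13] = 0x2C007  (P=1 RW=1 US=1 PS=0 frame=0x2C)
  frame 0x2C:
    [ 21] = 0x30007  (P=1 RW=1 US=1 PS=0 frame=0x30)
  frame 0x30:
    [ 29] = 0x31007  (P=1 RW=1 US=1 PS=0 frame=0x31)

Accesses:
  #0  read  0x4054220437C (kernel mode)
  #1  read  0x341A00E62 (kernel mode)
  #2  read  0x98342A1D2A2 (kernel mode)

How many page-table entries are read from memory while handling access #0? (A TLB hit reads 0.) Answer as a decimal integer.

Walk each access:
#0 VA=0x4054220437C (r,kernel):
  L0: frame=0x16 idx=8 entry=0x18007 [P=1 RW=1 US=1 PS=0]
  L1: frame=0x18 idx=21 entry=0x1A007 [P=1 RW=1 US=1 PS=0]
  L2: frame=0x1A idx=17 entry=0x1D007 [P=1 RW=1 US=1 PS=0]
  L3: frame=0x1D idx=4 entry=0x1F007 [P=1 RW=1 US=1 PS=0]
  ⇒ phys 0x1F37C  [4 reads]
#1 VA=0x341A00E62 (r,kernel):
  L0: frame=0x16 idx=0 entry=0x21007 [P=1 RW=1 US=1 PS=0]
  L1: frame=0x21 idx=13 entry=0x24007 [P=1 RW=1 US=1 PS=0]
  L2: frame=0x24 idx=13 entry=0x61002 [P=0 RW=1 US=0 PS=0]
  ⇒ fault: PAGE_NOT_PRESENT  — 3 lookups
#2 VA=0x98342A1D2A2 (r,kernel):
  L0: frame=0x16 idx=19 entry=0x28007 [P=1 RW=1 US=1 PS=0]
  L1: frame=0x28 idx=13 entry=0x2C007 [P=1 RW=1 US=1 PS=0]
  L2: frame=0x2C idx=21 entry=0x30007 [P=1 RW=1 US=1 PS=0]
  L3: frame=0x30 idx=29 entry=0x31007 [P=1 RW=1 US=1 PS=0]
  ⇒ phys 0x312A2  [4 reads]

Entries read for #0: 4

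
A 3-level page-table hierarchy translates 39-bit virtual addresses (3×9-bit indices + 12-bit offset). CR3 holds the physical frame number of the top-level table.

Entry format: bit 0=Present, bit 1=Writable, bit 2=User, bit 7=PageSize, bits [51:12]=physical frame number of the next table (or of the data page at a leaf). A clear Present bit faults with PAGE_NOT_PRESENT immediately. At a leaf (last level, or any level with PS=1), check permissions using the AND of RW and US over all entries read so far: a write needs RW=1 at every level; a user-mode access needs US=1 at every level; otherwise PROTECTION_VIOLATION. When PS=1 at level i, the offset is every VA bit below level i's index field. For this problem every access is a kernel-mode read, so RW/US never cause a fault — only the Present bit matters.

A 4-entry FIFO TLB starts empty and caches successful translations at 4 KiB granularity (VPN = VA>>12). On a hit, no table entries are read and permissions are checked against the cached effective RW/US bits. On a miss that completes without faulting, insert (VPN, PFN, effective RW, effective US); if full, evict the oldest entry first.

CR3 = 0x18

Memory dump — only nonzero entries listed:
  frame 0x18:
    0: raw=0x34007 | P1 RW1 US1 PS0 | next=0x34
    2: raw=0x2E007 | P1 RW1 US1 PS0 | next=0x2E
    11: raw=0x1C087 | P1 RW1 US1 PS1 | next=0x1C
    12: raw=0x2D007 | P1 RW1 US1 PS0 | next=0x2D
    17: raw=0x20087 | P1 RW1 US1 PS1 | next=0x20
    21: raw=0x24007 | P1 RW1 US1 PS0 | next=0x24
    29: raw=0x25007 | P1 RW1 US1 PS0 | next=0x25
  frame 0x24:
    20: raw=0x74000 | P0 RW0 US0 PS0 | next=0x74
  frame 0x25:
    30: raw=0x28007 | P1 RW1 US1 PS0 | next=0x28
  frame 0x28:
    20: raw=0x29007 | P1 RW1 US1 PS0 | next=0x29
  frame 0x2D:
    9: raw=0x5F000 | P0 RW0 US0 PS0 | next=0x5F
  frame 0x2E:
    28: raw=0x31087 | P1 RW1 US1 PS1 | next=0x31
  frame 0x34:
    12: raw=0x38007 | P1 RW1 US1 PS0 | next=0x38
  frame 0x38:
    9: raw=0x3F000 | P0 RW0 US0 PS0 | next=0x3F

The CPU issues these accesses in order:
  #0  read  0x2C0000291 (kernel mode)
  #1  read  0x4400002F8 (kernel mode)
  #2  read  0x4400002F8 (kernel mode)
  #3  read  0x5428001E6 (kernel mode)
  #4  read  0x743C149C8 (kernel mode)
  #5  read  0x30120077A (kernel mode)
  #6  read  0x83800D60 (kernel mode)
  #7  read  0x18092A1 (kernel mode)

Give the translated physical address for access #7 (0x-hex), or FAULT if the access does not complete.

Walk each access:
#0 VA=0x2C0000291 (r,kernel):
  lvl0: tbl 0x18, slot 11 ⇒ 0x1C087 (P1/RW1/US1/PS1)
  ✓ 0x1C291 (huge @L0)  — 1 lookups
#1 VA=0x4400002F8 (r,kernel):
  lvl0: tbl 0x18, slot 17 ⇒ 0x20087 (P1/RW1/US1/PS1)
  ✓ 0x202F8 (huge @L0)  — 1 lookups
#2 VA=0x4400002F8 (r,kernel):
  TLB hit vpn=0x440000 → PA=0x202F8
#3 VA=0x5428001E6 (r,kernel):
  lvl0: tbl 0x18, slot 21 ⇒ 0x24007 (P1/RW1/US1/PS0)
  lvl1: tbl 0x24, slot 20 ⇒ 0x74000 (P0/RW0/US0/PS0)
  → PAGE_NOT_PRESENT  (2 entries read)
#4 VA=0x743C149C8 (r,kernel):
  lvl0: tbl 0x18, slot 29 ⇒ 0x25007 (P1/RW1/US1/PS0)
  lvl1: tbl 0x25, slot 30 ⇒ 0x28007 (P1/RW1/US1/PS0)
  lvl2: tbl 0x28, slot 20 ⇒ 0x29007 (P1/RW1/US1/PS0)
  ✓ 0x299C8  — 3 lookups
#5 VA=0x30120077A (r,kernel):
  lvl0: tbl 0x18, slot 12 ⇒ 0x2D007 (P1/RW1/US1/PS0)
  lvl1: tbl 0x2D, slot 9 ⇒ 0x5F000 (P0/RW0/US0/PS0)
  → PAGE_NOT_PRESENT  (2 entries read)
#6 VA=0x83800D60 (r,kernel):
  lvl0: tbl 0x18, slot 2 ⇒ 0x2E007 (P1/RW1/US1/PS0)
  lvl1: tbl 0x2E, slot 28 ⇒ 0x31087 (P1/RW1/US1/PS1)
  ✓ 0x31D60 (huge @L1)  — 2 lookups
#7 VA=0x18092A1 (r,kernel):
  lvl0: tbl 0x18, slot 0 ⇒ 0x34007 (P1/RW1/US1/PS0)
  lvl1: tbl 0x34, slot 12 ⇒ 0x38007 (P1/RW1/US1/PS0)
  lvl2: tbl 0x38, slot 9 ⇒ 0x3F000 (P0/RW0/US0/PS0)
  → PAGE_NOT_PRESENT  (3 entries read)

Access #7 PA: FAULT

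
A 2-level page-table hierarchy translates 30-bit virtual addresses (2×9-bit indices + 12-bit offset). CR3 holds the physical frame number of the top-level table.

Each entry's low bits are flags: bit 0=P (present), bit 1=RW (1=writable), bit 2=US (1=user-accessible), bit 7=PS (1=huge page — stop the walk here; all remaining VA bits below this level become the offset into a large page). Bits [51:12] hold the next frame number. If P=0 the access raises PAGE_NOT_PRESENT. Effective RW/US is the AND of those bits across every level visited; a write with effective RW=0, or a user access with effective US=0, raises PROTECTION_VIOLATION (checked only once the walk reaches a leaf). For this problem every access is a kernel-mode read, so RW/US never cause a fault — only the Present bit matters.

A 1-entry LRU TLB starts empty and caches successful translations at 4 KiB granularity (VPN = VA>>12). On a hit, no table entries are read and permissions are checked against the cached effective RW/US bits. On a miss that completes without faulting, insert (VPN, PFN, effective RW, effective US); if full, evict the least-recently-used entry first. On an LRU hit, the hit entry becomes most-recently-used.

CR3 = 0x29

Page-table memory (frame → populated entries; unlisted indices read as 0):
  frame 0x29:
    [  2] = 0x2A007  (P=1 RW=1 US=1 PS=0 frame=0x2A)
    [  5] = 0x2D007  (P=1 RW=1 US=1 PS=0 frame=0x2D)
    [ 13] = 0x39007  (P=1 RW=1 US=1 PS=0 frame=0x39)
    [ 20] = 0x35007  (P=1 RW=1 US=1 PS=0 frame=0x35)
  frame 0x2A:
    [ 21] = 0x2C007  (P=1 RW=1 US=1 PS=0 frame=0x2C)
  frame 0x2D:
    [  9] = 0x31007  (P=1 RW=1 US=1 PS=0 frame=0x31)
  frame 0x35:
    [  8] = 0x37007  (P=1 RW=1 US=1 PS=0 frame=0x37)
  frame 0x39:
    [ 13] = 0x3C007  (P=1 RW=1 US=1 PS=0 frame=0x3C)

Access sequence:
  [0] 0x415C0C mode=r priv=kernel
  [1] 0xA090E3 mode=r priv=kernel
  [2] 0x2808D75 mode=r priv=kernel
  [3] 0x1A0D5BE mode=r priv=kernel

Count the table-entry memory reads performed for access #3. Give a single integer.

Per-access translation:
#0 VA=0x415C0C (r,kernel):
  [0] read 0x29 idx=2: raw=0x2A007 flags P=1 W=1 U=1 S=0
  [1] read 0x2A idx=21: raw=0x2C007 flags P=1 W=1 U=1 S=0
  → PA=0x2CC0C  (2 entries read)
#1 VA=0xA090E3 (r,kernel):
  [0] read 0x29 idx=5: raw=0x2D007 flags P=1 W=1 U=1 S=0
  [1] read 0x2D idx=9: raw=0x31007 flags P=1 W=1 U=1 S=0
  → PA=0x310E3  (2 entries read)
#2 VA=0x2808D75 (r,kernel):
  [0] read 0x29 idx=20: raw=0x35007 flags P=1 W=1 U=1 S=0
  [1] read 0x35 idx=8: raw=0x37007 flags P=1 W=1 U=1 S=0
  → PA=0x37D75  (2 entries read)
#3 VA=0x1A0D5BE (r,kernel):
  [0] read 0x29 idx=13: raw=0x39007 flags P=1 W=1 U=1 S=0
  [1] read 0x39 idx=13: raw=0x3C007 flags P=1 W=1 U=1 S=0
  → PA=0x3C5BE  (2 entries read)

Entries read for #3: 2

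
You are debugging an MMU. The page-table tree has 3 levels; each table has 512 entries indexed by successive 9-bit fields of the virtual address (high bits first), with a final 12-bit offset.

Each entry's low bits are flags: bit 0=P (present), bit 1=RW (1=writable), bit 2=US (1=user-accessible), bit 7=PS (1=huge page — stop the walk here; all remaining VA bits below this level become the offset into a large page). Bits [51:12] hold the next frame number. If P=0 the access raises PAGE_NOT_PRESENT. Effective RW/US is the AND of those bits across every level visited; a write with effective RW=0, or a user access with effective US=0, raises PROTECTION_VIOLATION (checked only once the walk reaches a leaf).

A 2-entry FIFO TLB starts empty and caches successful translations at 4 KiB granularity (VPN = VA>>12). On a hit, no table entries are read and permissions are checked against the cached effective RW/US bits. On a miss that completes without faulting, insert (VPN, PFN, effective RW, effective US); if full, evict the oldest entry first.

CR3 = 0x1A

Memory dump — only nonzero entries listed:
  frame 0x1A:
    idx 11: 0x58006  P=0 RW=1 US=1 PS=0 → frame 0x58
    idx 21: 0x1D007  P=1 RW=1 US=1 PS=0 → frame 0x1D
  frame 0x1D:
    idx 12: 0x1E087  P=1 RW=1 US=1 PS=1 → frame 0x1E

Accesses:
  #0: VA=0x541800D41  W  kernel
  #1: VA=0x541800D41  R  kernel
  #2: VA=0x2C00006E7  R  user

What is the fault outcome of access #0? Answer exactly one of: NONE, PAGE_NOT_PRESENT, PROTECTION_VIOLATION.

Trace:
#0 VA=0x541800D41 (w,kernel):
  L0 @0x1A[21] → 0x1D007  P=1,RW=1,US=1,PS=0
  L1 @0x1D[12] → 0x1E087  P=1,RW=1,US=1,PS=1
  → PA=0x1ED41 (huge @L1)  (2 entries read)
#1 VA=0x541800D41 (r,kernel):
  TLB hit vpn=0x541800 → PA=0x1ED41
#2 VA=0x2C00006E7 (r,user):
  L0 @0x1A[11] → 0x58006  P=0,RW=1,US=1,PS=0
  ✗ PAGE_NOT_PRESENT  [1 reads]

Access #0 fault: NONE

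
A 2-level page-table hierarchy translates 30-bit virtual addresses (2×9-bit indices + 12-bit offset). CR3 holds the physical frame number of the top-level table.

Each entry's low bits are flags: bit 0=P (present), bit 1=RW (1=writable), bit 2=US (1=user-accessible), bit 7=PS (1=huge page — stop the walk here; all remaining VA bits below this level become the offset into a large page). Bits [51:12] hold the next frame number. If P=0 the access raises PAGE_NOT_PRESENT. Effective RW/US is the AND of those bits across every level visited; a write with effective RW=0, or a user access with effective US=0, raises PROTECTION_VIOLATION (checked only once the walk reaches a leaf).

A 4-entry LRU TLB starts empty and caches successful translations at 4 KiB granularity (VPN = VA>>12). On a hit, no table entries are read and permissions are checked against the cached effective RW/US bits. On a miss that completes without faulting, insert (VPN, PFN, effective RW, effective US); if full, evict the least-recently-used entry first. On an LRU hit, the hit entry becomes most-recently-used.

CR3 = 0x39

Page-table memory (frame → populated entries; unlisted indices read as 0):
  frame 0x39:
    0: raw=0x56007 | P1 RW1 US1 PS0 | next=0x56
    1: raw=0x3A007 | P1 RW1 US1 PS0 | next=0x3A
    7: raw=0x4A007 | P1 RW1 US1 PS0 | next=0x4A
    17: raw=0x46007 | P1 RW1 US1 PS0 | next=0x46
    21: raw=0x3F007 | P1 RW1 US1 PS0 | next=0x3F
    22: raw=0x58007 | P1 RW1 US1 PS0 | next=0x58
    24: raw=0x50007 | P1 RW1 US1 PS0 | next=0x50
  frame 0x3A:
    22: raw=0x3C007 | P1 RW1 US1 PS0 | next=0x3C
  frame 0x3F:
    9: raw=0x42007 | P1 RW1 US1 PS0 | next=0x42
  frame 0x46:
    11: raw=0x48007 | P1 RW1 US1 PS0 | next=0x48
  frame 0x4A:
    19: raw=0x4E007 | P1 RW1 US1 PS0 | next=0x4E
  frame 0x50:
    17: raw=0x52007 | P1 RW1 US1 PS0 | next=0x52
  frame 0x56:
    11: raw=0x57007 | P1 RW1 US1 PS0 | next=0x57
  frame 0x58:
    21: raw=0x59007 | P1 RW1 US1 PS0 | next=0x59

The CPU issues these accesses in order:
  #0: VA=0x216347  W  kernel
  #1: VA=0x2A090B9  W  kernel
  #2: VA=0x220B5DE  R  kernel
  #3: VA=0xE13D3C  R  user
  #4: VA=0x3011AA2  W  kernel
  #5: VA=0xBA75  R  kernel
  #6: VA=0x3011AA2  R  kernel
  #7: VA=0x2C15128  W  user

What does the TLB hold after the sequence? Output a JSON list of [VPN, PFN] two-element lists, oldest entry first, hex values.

Walk each access:
#0 VA=0x216347 (w,kernel):
  L0: frame=0x39 idx=1 entry=0x3A007 [P=1 RW=1 US=1 PS=0]
  L1: frame=0x3A idx=22 entry=0x3C007 [P=1 RW=1 US=1 PS=0]
  → PA=0x3C347  (2 entries read)
#1 VA=0x2A090B9 (w,kernel):
  L0: frame=0x39 idx=21 entry=0x3F007 [P=1 RW=1 US=1 PS=0]
  L1: frame=0x3F idx=9 entry=0x42007 [P=1 RW=1 US=1 PS=0]
  → PA=0x420B9  (2 entries read)
#2 VA=0x220B5DE (r,kernel):
  L0: frame=0x39 idx=17 entry=0x46007 [P=1 RW=1 US=1 PS=0]
  L1: frame=0x46 idx=11 entry=0x48007 [P=1 RW=1 US=1 PS=0]
  → PA=0x485DE  (2 entries read)
#3 VA=0xE13D3C (r,user):
  L0: frame=0x39 idx=7 entry=0x4A007 [P=1 RW=1 US=1 PS=0]
  L1: frame=0x4A idx=19 entry=0x4E007 [P=1 RW=1 US=1 PS=0]
  → PA=0x4ED3C  (2 entries read)
#4 VA=0x3011AA2 (w,kernel):
  L0: frame=0x39 idx=24 entry=0x50007 [P=1 RW=1 US=1 PS=0]
  L1: frame=0x50 idx=17 entry=0x52007 [P=1 RW=1 US=1 PS=0]
  → PA=0x52AA2  (2 entries read)
#5 VA=0xBA75 (r,kernel):
  L0: frame=0x39 idx=0 entry=0x56007 [P=1 RW=1 US=1 PS=0]
  L1: frame=0x56 idx=11 entry=0x57007 [P=1 RW=1 US=1 PS=0]
  → PA=0x57A75  (2 entries read)
#6 VA=0x3011AA2 (r,kernel):
  TLB hit vpn=0x3011 → PA=0x52AA2
#7 VA=0x2C15128 (w,user):
  L0: frame=0x39 idx=22 entry=0x58007 [P=1 RW=1 US=1 PS=0]
  L1: frame=0x58 idx=21 entry=0x59007 [P=1 RW=1 US=1 PS=0]
  → PA=0x59128  (2 entries read)

TLB: [["0xE13", "0x4E"], ["0xB", "0x57"], ["0x3011", "0x52"], ["0x2C15", "0x59"]]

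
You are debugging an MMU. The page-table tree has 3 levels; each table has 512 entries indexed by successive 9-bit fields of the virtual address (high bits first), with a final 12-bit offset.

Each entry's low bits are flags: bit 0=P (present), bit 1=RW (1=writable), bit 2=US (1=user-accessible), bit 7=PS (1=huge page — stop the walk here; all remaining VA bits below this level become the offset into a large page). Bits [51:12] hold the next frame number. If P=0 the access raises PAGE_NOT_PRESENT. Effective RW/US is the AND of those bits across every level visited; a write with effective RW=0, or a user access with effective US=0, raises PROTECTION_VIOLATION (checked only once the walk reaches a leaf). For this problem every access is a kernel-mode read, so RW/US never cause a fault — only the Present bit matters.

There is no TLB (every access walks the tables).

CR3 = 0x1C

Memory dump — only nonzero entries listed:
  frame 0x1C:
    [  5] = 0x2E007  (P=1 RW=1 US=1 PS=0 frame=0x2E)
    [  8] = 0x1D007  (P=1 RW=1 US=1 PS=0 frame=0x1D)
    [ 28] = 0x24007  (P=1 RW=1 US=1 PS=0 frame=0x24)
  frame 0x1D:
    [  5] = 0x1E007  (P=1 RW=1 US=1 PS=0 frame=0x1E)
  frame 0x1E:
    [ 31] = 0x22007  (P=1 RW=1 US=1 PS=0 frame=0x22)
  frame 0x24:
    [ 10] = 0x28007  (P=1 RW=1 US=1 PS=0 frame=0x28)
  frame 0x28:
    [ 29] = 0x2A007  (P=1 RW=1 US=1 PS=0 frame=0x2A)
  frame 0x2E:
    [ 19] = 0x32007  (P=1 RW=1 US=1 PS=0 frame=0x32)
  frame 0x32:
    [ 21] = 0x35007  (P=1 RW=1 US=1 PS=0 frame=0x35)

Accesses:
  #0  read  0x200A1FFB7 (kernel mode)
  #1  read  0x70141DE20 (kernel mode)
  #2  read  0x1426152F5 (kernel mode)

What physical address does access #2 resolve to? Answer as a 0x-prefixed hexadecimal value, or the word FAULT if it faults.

Per-access translation:
#0 VA=0x200A1FFB7 (r,kernel):
  lvl0: tbl 0x1C, slot 8 ⇒ 0x1D007 (P1/RW1/US1/PS0)
  lvl1: tbl 0x1D, slot 5 ⇒ 0x1E007 (P1/RW1/US1/PS0)
  lvl2: tbl 0x1E, slot 31 ⇒ 0x22007 (P1/RW1/US1/PS0)
  ⇒ phys 0x22FB7  [3 reads]
#1 VA=0x70141DE20 (r,kernel):
  lvl0: tbl 0x1C, slot 28 ⇒ 0x24007 (P1/RW1/US1/PS0)
  lvl1: tbl 0x24, slot 10 ⇒ 0x28007 (P1/RW1/US1/PS0)
  lvl2: tbl 0x28, slot 29 ⇒ 0x2A007 (P1/RW1/US1/PS0)
  ⇒ phys 0x2AE20  [3 reads]
#2 VA=0x1426152F5 (r,kernel):
  lvl0: tbl 0x1C, slot 5 ⇒ 0x2E007 (P1/RW1/US1/PS0)
  lvl1: tbl 0x2E, slot 19 ⇒ 0x32007 (P1/RW1/US1/PS0)
  lvl2: tbl 0x32, slot 21 ⇒ 0x35007 (P1/RW1/US1/PS0)
  ⇒ phys 0x352F5  [3 reads]

Access #2 PA: 0x352F5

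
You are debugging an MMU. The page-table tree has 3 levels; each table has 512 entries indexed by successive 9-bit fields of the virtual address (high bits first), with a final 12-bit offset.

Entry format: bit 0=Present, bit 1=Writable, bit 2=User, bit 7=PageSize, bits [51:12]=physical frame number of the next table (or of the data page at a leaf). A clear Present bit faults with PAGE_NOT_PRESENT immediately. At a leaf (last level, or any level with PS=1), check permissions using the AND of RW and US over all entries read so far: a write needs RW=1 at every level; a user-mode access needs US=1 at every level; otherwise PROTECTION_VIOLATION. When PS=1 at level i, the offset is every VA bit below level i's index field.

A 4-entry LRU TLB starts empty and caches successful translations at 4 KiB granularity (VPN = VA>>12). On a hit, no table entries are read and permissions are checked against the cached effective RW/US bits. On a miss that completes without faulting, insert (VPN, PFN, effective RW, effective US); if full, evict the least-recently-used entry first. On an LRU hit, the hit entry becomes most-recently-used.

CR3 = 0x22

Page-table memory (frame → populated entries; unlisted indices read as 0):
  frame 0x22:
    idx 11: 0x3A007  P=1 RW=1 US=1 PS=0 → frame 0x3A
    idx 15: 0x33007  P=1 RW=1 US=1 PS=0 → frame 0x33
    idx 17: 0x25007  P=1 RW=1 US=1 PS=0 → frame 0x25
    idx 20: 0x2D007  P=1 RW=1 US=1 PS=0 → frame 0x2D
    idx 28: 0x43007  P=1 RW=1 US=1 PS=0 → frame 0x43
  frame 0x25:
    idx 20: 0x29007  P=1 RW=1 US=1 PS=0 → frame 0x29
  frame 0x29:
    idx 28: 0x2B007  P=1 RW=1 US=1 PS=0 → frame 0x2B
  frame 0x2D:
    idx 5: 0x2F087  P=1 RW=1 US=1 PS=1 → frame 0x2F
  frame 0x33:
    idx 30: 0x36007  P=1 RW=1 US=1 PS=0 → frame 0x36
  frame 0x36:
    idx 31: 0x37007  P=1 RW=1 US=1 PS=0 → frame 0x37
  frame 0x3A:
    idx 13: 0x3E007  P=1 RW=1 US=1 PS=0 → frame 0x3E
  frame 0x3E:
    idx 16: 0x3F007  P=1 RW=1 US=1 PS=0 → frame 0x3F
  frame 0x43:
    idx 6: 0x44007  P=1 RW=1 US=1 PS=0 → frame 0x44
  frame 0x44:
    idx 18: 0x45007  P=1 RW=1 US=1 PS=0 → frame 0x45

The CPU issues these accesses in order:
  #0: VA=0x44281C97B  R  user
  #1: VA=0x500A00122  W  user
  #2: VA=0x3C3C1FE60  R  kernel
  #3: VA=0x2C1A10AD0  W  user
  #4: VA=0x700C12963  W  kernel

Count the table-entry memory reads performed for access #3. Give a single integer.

Walk each access:
#0 VA=0x44281C97B (r,user):
  lvl0: tbl 0x22, slot 17 ⇒ 0x25007 (P1/RW1/US1/PS0)
  lvl1: tbl 0x25, slot 20 ⇒ 0x29007 (P1/RW1/US1/PS0)
  lvl2: tbl 0x29, slot 28 ⇒ 0x2B007 (P1/RW1/US1/PS0)
  ⇒ phys 0x2B97B  [3 reads]
#1 VA=0x500A00122 (w,user):
  lvl0: tbl 0x22, slot 20 ⇒ 0x2D007 (P1/RW1/US1/PS0)
  lvl1: tbl 0x2D, slot 5 ⇒ 0x2F087 (P1/RW1/US1/PS1)
  ⇒ phys 0x2F122 (huge @L1)  [2 reads]
#2 VA=0x3C3C1FE60 (r,kernel):
  lvl0: tbl 0x22, slot 15 ⇒ 0x33007 (P1/RW1/US1/PS0)
  lvl1: tbl 0x33, slot 30 ⇒ 0x36007 (P1/RW1/US1/PS0)
  lvl2: tbl 0x36, slot 31 ⇒ 0x37007 (P1/RW1/US1/PS0)
  ⇒ phys 0x37E60  [3 reads]
#3 VA=0x2C1A10AD0 (w,user):
  lvl0: tbl 0x22, slot 11 ⇒ 0x3A007 (P1/RW1/US1/PS0)
  lvl1: tbl 0x3A, slot 13 ⇒ 0x3E007 (P1/RW1/US1/PS0)
  lvl2: tbl 0x3E, slot 16 ⇒ 0x3F007 (P1/RW1/US1/PS0)
  ⇒ phys 0x3FAD0  [3 reads]
#4 VA=0x700C12963 (w,kernel):
  lvl0: tbl 0x22, slot 28 ⇒ 0x43007 (P1/RW1/US1/PS0)
  lvl1: tbl 0x43, slot 6 ⇒ 0x44007 (P1/RW1/US1/PS0)
  lvl2: tbl 0x44, slot 18 ⇒ 0x45007 (P1/RW1/US1/PS0)
  ⇒ phys 0x45963  [3 reads]

Entries read for #3: 3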